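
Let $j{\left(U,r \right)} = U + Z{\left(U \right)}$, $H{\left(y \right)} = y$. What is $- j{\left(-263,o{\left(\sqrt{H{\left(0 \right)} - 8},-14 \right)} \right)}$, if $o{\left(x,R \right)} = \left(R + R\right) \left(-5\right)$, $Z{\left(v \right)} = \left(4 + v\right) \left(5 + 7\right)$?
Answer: $3371$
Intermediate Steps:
$Z{\left(v \right)} = 48 + 12 v$ ($Z{\left(v \right)} = \left(4 + v\right) 12 = 48 + 12 v$)
$o{\left(x,R \right)} = - 10 R$ ($o{\left(x,R \right)} = 2 R \left(-5\right) = - 10 R$)
$j{\left(U,r \right)} = 48 + 13 U$ ($j{\left(U,r \right)} = U + \left(48 + 12 U\right) = 48 + 13 U$)
$- j{\left(-263,o{\left(\sqrt{H{\left(0 \right)} - 8},-14 \right)} \right)} = - (48 + 13 \left(-263\right)) = - (48 - 3419) = \left(-1\right) \left(-3371\right) = 3371$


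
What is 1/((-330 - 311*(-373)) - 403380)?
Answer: -1/287707 ≈ -3.4758e-6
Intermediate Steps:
1/((-330 - 311*(-373)) - 403380) = 1/((-330 + 116003) - 403380) = 1/(115673 - 403380) = 1/(-287707) = -1/287707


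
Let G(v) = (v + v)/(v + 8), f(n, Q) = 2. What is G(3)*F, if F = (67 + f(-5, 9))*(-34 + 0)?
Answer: -14076/11 ≈ -1279.6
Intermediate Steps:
F = -2346 (F = (67 + 2)*(-34 + 0) = 69*(-34) = -2346)
G(v) = 2*v/(8 + v) (G(v) = (2*v)/(8 + v) = 2*v/(8 + v))
G(3)*F = (2*3/(8 + 3))*(-2346) = (2*3/11)*(-2346) = (2*3*(1/11))*(-2346) = (6/11)*(-2346) = -14076/11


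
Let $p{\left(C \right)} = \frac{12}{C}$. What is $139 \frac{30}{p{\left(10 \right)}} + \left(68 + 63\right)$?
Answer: $3606$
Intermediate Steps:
$139 \frac{30}{p{\left(10 \right)}} + \left(68 + 63\right) = 139 \frac{30}{12 \cdot \frac{1}{10}} + \left(68 + 63\right) = 139 \frac{30}{12 \cdot \frac{1}{10}} + 131 = 139 \frac{30}{\frac{6}{5}} + 131 = 139 \cdot 30 \cdot \frac{5}{6} + 131 = 139 \cdot 25 + 131 = 3475 + 131 = 3606$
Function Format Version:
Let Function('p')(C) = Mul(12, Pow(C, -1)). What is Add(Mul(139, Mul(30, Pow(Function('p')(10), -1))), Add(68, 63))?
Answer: 3606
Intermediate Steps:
Add(Mul(139, Mul(30, Pow(Function('p')(10), -1))), Add(68, 63)) = Add(Mul(139, Mul(30, Pow(Mul(12, Pow(10, -1)), -1))), Add(68, 63)) = Add(Mul(139, Mul(30, Pow(Mul(12, Rational(1, 10)), -1))), 131) = Add(Mul(139, Mul(30, Pow(Rational(6, 5), -1))), 131) = Add(Mul(139, Mul(30, Rational(5, 6))), 131) = Add(Mul(139, 25), 131) = Add(3475, 131) = 3606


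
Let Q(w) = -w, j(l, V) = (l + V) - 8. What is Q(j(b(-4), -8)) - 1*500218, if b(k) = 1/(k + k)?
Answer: -4001615/8 ≈ -5.0020e+5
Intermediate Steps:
b(k) = 1/(2*k)
j(l, V) = -8 + V + l (j(l, V) = (V + l) - 8 = -8 + V + l)
Q(j(b(-4), -8)) - 1*500218 = -(-8 - 8 + (½)/(-4)) - 1*500218 = -(-8 - 8 + (½)*(-¼)) - 500218 = -(-8 - 8 - ⅛) - 500218 = -1*(-129/8) - 500218 = 129/8 - 500218 = -4001615/8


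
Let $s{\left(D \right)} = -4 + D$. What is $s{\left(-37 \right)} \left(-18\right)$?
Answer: $738$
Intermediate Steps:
$s{\left(-37 \right)} \left(-18\right) = \left(-4 - 37\right) \left(-18\right) = \left(-41\right) \left(-18\right) = 738$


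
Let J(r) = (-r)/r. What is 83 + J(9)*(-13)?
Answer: 96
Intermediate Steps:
J(r) = -1
83 + J(9)*(-13) = 83 - 1*(-13) = 83 + 13 = 96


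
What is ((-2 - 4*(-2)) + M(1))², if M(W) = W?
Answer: 49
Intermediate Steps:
((-2 - 4*(-2)) + M(1))² = ((-2 - 4*(-2)) + 1)² = ((-2 + 8) + 1)² = (6 + 1)² = 7² = 49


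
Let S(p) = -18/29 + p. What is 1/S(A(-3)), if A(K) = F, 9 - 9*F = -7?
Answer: 261/302 ≈ 0.86424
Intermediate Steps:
F = 16/9 (F = 1 - ⅑*(-7) = 1 + 7/9 = 16/9 ≈ 1.7778)
A(K) = 16/9
S(p) = -18/29 + p (S(p) = -18*1/29 + p = -18/29 + p)
1/S(A(-3)) = 1/(-18/29 + 16/9) = 1/(302/261) = 261/302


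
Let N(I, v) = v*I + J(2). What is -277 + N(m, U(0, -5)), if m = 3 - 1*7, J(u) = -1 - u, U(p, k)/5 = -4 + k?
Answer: -100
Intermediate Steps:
U(p, k) = -20 + 5*k (U(p, k) = 5*(-4 + k) = -20 + 5*k)
m = -4 (m = 3 - 7 = -4)
N(I, v) = -3 + I*v (N(I, v) = v*I + (-1 - 1*2) = I*v + (-1 - 2) = I*v - 3 = -3 + I*v)
-277 + N(m, U(0, -5)) = -277 + (-3 - 4*(-20 + 5*(-5))) = -277 + (-3 - 4*(-20 - 25)) = -277 + (-3 - 4*(-45)) = -277 + (-3 + 180) = -277 + 177 = -100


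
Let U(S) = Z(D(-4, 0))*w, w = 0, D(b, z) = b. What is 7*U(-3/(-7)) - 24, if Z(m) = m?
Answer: -24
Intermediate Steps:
U(S) = 0 (U(S) = -4*0 = 0)
7*U(-3/(-7)) - 24 = 7*0 - 24 = 0 - 24 = -24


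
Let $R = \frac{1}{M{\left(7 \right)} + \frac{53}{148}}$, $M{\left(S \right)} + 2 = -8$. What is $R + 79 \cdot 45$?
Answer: $\frac{5072837}{1427} \approx 3554.9$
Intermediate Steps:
$M{\left(S \right)} = -10$ ($M{\left(S \right)} = -2 - 8 = -10$)
$R = - \frac{148}{1427}$ ($R = \frac{1}{-10 + \frac{53}{148}} = \frac{1}{- \frac{1427}{148}} = - \frac{148}{1427} \approx -0.10371$)
$R + 79 \cdot 45 = - \frac{148}{1427} + 79 \cdot 45 = - \frac{148}{1427} + 3555 = \frac{5072837}{1427}$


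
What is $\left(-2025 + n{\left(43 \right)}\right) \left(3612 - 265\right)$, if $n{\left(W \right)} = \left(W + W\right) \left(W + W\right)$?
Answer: $17976737$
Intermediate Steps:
$n{\left(W \right)} = 4 W^{2}$ ($n{\left(W \right)} = 2 W 2 W = 4 W^{2}$)
$\left(-2025 + n{\left(43 \right)}\right) \left(3612 - 265\right) = \left(-2025 + 4 \cdot 43^{2}\right) \left(3612 - 265\right) = \left(-2025 + 4 \cdot 1849\right) 3347 = \left(-2025 + 7396\right) 3347 = 5371 \cdot 3347 = 17976737$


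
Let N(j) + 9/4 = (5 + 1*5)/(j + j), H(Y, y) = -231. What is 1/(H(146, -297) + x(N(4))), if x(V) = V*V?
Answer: -1/230 ≈ -0.0043478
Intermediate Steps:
N(j) = -9/4 + 5/j (N(j) = -9/4 + (5 + 1*5)/(j + j) = -9/4 + (5 + 5)/((2*j)) = -9/4 + 10*(1/(2*j)) = -9/4 + 5/j)
x(V) = V**2
1/(H(146, -297) + x(N(4))) = 1/(-231 + (-9/4 + 5/4)**2) = 1/(-231 + (-1)**2) = 1/(-231 + 1) = 1/(-230) = -1/230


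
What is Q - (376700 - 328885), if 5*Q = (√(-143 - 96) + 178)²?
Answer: -41526 + 356*I*√239/5 ≈ -41526.0 + 1100.7*I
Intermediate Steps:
Q = (178 + I*√239)²/5 (Q = (√(-143 - 96) + 178)²/5 = (√(-239) + 178)²/5 = (I*√239 + 178)²/5 = (178 + I*√239)²/5 ≈ 6289.0 + 1100.7*I)
Q - (376700 - 328885) = (178 + I*√239)²/5 - (376700 - 328885) = (178 + I*√239)²/5 - 1*47815 = (178 + I*√239)²/5 - 47815 = -47815 + (178 + I*√239)²/5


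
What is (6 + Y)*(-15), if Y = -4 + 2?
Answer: -60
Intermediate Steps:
Y = -2
(6 + Y)*(-15) = (6 - 2)*(-15) = 4*(-15) = -60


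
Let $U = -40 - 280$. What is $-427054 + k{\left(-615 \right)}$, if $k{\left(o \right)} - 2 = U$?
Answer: $-427372$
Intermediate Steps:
$U = -320$ ($U = -40 - 280 = -320$)
$k{\left(o \right)} = -318$ ($k{\left(o \right)} = 2 - 320 = -318$)
$-427054 + k{\left(-615 \right)} = -427054 - 318 = -427372$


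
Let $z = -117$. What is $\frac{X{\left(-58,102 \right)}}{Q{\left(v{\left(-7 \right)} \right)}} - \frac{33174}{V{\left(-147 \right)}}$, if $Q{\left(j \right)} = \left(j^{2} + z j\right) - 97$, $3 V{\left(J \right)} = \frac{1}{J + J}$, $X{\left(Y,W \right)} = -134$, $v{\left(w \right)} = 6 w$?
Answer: $\frac{192556558774}{6581} \approx 2.9259 \cdot 10^{7}$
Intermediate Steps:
$V{\left(J \right)} = \frac{1}{6 J}$ ($V{\left(J \right)} = \frac{1}{3 \left(J + J\right)} = \frac{1}{3 \cdot 2 J} = \frac{\frac{1}{2} \frac{1}{J}}{3} = \frac{1}{6 J}$)
$Q{\left(j \right)} = -97 + j^{2} - 117 j$ ($Q{\left(j \right)} = \left(j^{2} - 117 j\right) - 97 = -97 + j^{2} - 117 j$)
$\frac{X{\left(-58,102 \right)}}{Q{\left(v{\left(-7 \right)} \right)}} - \frac{33174}{V{\left(-147 \right)}} = - \frac{134}{-97 + \left(6 \left(-7\right)\right)^{2} - 117 \cdot 6 \left(-7\right)} - \frac{33174}{\frac{1}{6} \frac{1}{-147}} = - \frac{134}{-97 + \left(-42\right)^{2} - -4914} - \frac{33174}{\frac{1}{6} \left(- \frac{1}{147}\right)} = - \frac{134}{-97 + 1764 + 4914} - \frac{33174}{- \frac{1}{882}} = - \frac{134}{6581} - -29259468 = \left(-134\right) \frac{1}{6581} + 29259468 = - \frac{134}{6581} + 29259468 = \frac{192556558774}{6581}$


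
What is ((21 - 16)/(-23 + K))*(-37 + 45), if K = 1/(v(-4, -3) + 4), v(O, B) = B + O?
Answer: -12/7 ≈ -1.7143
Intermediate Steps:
K = -⅓ (K = 1/((-3 - 4) + 4) = 1/(-7 + 4) = 1/(-3) = -⅓ ≈ -0.33333)
((21 - 16)/(-23 + K))*(-37 + 45) = ((21 - 16)/(-23 - ⅓))*(-37 + 45) = (5/(-70/3))*8 = (5*(-3/70))*8 = -3/14*8 = -12/7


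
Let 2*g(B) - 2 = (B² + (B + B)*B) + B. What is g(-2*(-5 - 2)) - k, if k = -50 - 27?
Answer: 379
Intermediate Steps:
k = -77
g(B) = 1 + B/2 + 3*B²/2 (g(B) = 1 + ((B² + (B + B)*B) + B)/2 = 1 + ((B² + (2*B)*B) + B)/2 = 1 + ((B² + 2*B²) + B)/2 = 1 + (3*B² + B)/2 = 1 + (B + 3*B²)/2 = 1 + (B/2 + 3*B²/2) = 1 + B/2 + 3*B²/2)
g(-2*(-5 - 2)) - k = (1 + (-2*(-5 - 2))/2 + 3*(-2*(-5 - 2))²/2) - 1*(-77) = (1 + (-2*(-7))/2 + 3*(-2*(-7))²/2) + 77 = (1 + (½)*14 + (3/2)*14²) + 77 = (1 + 7 + (3/2)*196) + 77 = (1 + 7 + 294) + 77 = 302 + 77 = 379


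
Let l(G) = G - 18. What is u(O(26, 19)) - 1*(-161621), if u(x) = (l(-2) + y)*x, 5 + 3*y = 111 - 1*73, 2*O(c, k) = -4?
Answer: 161639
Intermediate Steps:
l(G) = -18 + G
O(c, k) = -2 (O(c, k) = (½)*(-4) = -2)
y = 11 (y = -5/3 + (111 - 1*73)/3 = -5/3 + (111 - 73)/3 = -5/3 + (⅓)*38 = -5/3 + 38/3 = 11)
u(x) = -9*x (u(x) = ((-18 - 2) + 11)*x = (-20 + 11)*x = -9*x)
u(O(26, 19)) - 1*(-161621) = -9*(-2) - 1*(-161621) = 18 + 161621 = 161639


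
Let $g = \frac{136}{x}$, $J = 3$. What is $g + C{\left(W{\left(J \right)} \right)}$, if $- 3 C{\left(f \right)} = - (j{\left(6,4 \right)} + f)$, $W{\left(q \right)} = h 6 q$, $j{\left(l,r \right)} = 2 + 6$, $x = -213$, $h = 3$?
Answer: $\frac{1422}{71} \approx 20.028$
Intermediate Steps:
$j{\left(l,r \right)} = 8$
$W{\left(q \right)} = 18 q$ ($W{\left(q \right)} = 3 \cdot 6 q = 18 q$)
$C{\left(f \right)} = \frac{8}{3} + \frac{f}{3}$ ($C{\left(f \right)} = - \frac{\left(-1\right) \left(8 + f\right)}{3} = - \frac{-8 - f}{3} = \frac{8}{3} + \frac{f}{3}$)
$g = - \frac{136}{213}$ ($g = \frac{136}{-213} = 136 \left(- \frac{1}{213}\right) = - \frac{136}{213} \approx -0.6385$)
$g + C{\left(W{\left(J \right)} \right)} = - \frac{136}{213} + \left(\frac{8}{3} + \frac{18 \cdot 3}{3}\right) = - \frac{136}{213} + \left(\frac{8}{3} + \frac{1}{3} \cdot 54\right) = - \frac{136}{213} + \left(\frac{8}{3} + 18\right) = - \frac{136}{213} + \frac{62}{3} = \frac{1422}{71}$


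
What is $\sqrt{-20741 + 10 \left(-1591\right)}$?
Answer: $i \sqrt{36651} \approx 191.44 i$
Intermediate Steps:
$\sqrt{-20741 + 10 \left(-1591\right)} = \sqrt{-20741 - 15910} = \sqrt{-36651} = i \sqrt{36651}$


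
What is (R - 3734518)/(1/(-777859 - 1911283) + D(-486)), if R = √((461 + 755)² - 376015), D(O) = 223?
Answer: -10042649203556/599678665 + 2689142*√1102641/599678665 ≈ -16742.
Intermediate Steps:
R = √1102641 (R = √(1216² - 376015) = √(1478656 - 376015) = √1102641 ≈ 1050.1)
(R - 3734518)/(1/(-777859 - 1911283) + D(-486)) = (√1102641 - 3734518)/(1/(-777859 - 1911283) + 223) = (-3734518 + √1102641)/(1/(-2689142) + 223) = (-3734518 + √1102641)/(-1/2689142 + 223) = (-3734518 + √1102641)/(599678665/2689142) = (-3734518 + √1102641)*(2689142/599678665) = -10042649203556/599678665 + 2689142*√1102641/599678665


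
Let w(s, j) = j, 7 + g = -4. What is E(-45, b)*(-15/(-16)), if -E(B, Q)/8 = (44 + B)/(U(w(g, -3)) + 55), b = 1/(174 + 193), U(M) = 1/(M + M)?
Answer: 45/329 ≈ 0.13678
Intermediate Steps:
g = -11 (g = -7 - 4 = -11)
U(M) = 1/(2*M)
b = 1/367 ≈ 0.0027248
E(B, Q) = -2112/329 - 48*B/329 (E(B, Q) = -8*(44 + B)/((½)/(-3) + 55) = -8*(44 + B)/((½)*(-⅓) + 55) = -8*(44 + B)/(-⅙ + 55) = -8*(44 + B)/329/6 = -8*(44 + B)*6/329 = -8*(264/329 + 6*B/329) = -2112/329 - 48*B/329)
E(-45, b)*(-15/(-16)) = (-2112/329 - 48/329*(-45))*(-15/(-16)) = (-2112/329 + 2160/329)*(-15*(-1/16)) = (48/329)*(15/16) = 45/329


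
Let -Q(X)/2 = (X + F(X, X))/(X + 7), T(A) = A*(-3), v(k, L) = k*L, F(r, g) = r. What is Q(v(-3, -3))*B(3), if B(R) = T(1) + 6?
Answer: -27/4 ≈ -6.7500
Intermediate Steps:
v(k, L) = L*k
T(A) = -3*A
Q(X) = -4*X/(7 + X) (Q(X) = -2*(X + X)/(X + 7) = -2*2*X/(7 + X) = -4*X/(7 + X))
B(R) = 3 (B(R) = -3*1 + 6 = -3 + 6 = 3)
Q(v(-3, -3))*B(3) = -4*(-3*(-3))/(7 - 3*(-3))*3 = -4*9/(7 + 9)*3 = -4*9/16*3 = -4*9*1/16*3 = -9/4*3 = -27/4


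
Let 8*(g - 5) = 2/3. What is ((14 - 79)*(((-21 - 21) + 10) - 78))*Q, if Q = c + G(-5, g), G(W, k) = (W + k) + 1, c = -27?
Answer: -1111825/6 ≈ -1.8530e+5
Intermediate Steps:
g = 61/12 (g = 5 + (2/3)/8 = 5 + (2*(⅓))/8 = 5 + (⅛)*(⅔) = 5 + 1/12 = 61/12 ≈ 5.0833)
G(W, k) = 1 + W + k
Q = -311/12 (Q = -27 + (1 - 5 + 61/12) = -27 + 13/12 = -311/12 ≈ -25.917)
((14 - 79)*(((-21 - 21) + 10) - 78))*Q = ((14 - 79)*(((-21 - 21) + 10) - 78))*(-311/12) = -65*((-42 + 10) - 78)*(-311/12) = -65*(-32 - 78)*(-311/12) = -65*(-110)*(-311/12) = 7150*(-311/12) = -1111825/6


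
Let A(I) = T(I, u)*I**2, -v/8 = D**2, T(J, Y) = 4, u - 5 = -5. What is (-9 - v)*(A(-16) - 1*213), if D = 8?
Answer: 407933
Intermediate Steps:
u = 0 (u = 5 - 5 = 0)
v = -512 (v = -8*8**2 = -8*64 = -512)
A(I) = 4*I**2
(-9 - v)*(A(-16) - 1*213) = (-9 - 1*(-512))*(4*(-16)**2 - 1*213) = (-9 + 512)*(4*256 - 213) = 503*(1024 - 213) = 503*811 = 407933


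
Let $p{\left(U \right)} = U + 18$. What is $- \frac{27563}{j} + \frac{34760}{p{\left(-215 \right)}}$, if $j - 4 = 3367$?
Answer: $- \frac{122605871}{664087} \approx -184.62$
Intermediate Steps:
$p{\left(U \right)} = 18 + U$
$j = 3371$ ($j = 4 + 3367 = 3371$)
$- \frac{27563}{j} + \frac{34760}{p{\left(-215 \right)}} = - \frac{27563}{3371} + \frac{34760}{18 - 215} = \left(-27563\right) \frac{1}{3371} + \frac{34760}{-197} = - \frac{27563}{3371} + 34760 \left(- \frac{1}{197}\right) = - \frac{27563}{3371} - \frac{34760}{197} = - \frac{122605871}{664087}$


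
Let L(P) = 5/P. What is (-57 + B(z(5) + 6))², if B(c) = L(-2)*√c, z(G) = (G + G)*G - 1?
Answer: 14371/4 + 285*√55 ≈ 5706.4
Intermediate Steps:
z(G) = -1 + 2*G² (z(G) = (2*G)*G - 1 = 2*G² - 1 = -1 + 2*G²)
B(c) = -5*√c/2 (B(c) = (5/(-2))*√c = (5*(-½))*√c = -5*√c/2)
(-57 + B(z(5) + 6))² = (-57 - 5*√((-1 + 2*5²) + 6)/2)² = (-57 - 5*√((-1 + 2*25) + 6)/2)² = (-57 - 5*√((-1 + 50) + 6)/2)² = (-57 - 5*√(49 + 6)/2)² = (-57 - 5*√55/2)²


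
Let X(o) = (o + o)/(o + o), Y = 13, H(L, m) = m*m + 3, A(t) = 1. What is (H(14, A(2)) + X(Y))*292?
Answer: 1460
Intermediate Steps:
H(L, m) = 3 + m² (H(L, m) = m² + 3 = 3 + m²)
X(o) = 1 (X(o) = (2*o)/((2*o)) = (2*o)*(1/(2*o)) = 1)
(H(14, A(2)) + X(Y))*292 = ((3 + 1²) + 1)*292 = ((3 + 1) + 1)*292 = (4 + 1)*292 = 5*292 = 1460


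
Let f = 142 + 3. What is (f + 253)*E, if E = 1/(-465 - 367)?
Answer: -199/416 ≈ -0.47837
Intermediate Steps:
E = -1/832 (E = 1/(-832) = -1/832 ≈ -0.0012019)
f = 145
(f + 253)*E = (145 + 253)*(-1/832) = 398*(-1/832) = -199/416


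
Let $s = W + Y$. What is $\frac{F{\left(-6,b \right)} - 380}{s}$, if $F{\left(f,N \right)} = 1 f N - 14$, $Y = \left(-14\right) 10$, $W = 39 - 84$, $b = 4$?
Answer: $\frac{418}{185} \approx 2.2595$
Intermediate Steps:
$W = -45$
$Y = -140$
$F{\left(f,N \right)} = -14 + N f$ ($F{\left(f,N \right)} = f N - 14 = N f - 14 = -14 + N f$)
$s = -185$ ($s = -45 - 140 = -185$)
$\frac{F{\left(-6,b \right)} - 380}{s} = \frac{\left(-14 + 4 \left(-6\right)\right) - 380}{-185} = - \frac{\left(-14 - 24\right) - 380}{185} = - \frac{-38 - 380}{185} = \left(- \frac{1}{185}\right) \left(-418\right) = \frac{418}{185}$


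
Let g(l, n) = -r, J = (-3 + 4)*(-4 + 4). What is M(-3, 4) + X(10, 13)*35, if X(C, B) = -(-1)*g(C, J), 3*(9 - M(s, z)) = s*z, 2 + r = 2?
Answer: 13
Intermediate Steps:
r = 0 (r = -2 + 2 = 0)
J = 0 (J = 1*0 = 0)
g(l, n) = 0 (g(l, n) = -1*0 = 0)
M(s, z) = 9 - s*z/3
X(C, B) = 0 (X(C, B) = -(-1)*0 = -1*0 = 0)
M(-3, 4) + X(10, 13)*35 = (9 - ⅓*(-3)*4) + 0*35 = (9 + 4) + 0 = 13 + 0 = 13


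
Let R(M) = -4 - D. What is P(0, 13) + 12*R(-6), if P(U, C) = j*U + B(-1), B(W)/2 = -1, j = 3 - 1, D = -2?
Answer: -26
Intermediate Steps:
R(M) = -2 (R(M) = -4 - 1*(-2) = -4 + 2 = -2)
j = 2
B(W) = -2 (B(W) = 2*(-1) = -2)
P(U, C) = -2 + 2*U (P(U, C) = 2*U - 2 = -2 + 2*U)
P(0, 13) + 12*R(-6) = (-2 + 2*0) + 12*(-2) = (-2 + 0) - 24 = -2 - 24 = -26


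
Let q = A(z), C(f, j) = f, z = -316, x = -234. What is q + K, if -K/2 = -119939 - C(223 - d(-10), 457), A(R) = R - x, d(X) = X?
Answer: 240262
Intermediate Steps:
A(R) = 234 + R (A(R) = R - 1*(-234) = R + 234 = 234 + R)
K = 240344 (K = -2*(-119939 - (223 - 1*(-10))) = -2*(-119939 - (223 + 10)) = -2*(-119939 - 1*233) = -2*(-119939 - 233) = -2*(-120172) = 240344)
q = -82 (q = 234 - 316 = -82)
q + K = -82 + 240344 = 240262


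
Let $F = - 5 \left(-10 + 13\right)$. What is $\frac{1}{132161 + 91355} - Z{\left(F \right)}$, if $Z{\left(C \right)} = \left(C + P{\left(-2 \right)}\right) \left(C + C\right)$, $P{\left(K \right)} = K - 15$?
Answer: $- \frac{214575359}{223516} \approx -960.0$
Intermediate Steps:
$P{\left(K \right)} = -15 + K$
$F = -15$ ($F = \left(-5\right) 3 = -15$)
$Z{\left(C \right)} = 2 C \left(-17 + C\right)$ ($Z{\left(C \right)} = \left(C - 17\right) \left(C + C\right) = \left(C - 17\right) 2 C = \left(-17 + C\right) 2 C = 2 C \left(-17 + C\right)$)
$\frac{1}{132161 + 91355} - Z{\left(F \right)} = \frac{1}{132161 + 91355} - 2 \left(-15\right) \left(-17 - 15\right) = \frac{1}{223516} - 2 \left(-15\right) \left(-32\right) = \frac{1}{223516} - 960 = - \frac{214575359}{223516}$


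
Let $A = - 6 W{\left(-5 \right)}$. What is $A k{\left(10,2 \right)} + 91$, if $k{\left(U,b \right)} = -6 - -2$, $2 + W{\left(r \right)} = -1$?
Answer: $19$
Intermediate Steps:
$W{\left(r \right)} = -3$ ($W{\left(r \right)} = -2 - 1 = -3$)
$k{\left(U,b \right)} = -4$ ($k{\left(U,b \right)} = -6 + 2 = -4$)
$A = 18$ ($A = \left(-6\right) \left(-3\right) = 18$)
$A k{\left(10,2 \right)} + 91 = 18 \left(-4\right) + 91 = -72 + 91 = 19$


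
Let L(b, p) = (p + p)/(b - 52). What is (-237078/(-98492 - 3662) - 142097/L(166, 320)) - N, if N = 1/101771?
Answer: -42098765930502703/1663410357440 ≈ -25309.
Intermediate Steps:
N = 1/101771 ≈ 9.8260e-6
L(b, p) = 2*p/(-52 + b) (L(b, p) = (2*p)/(-52 + b) = 2*p/(-52 + b))
(-237078/(-98492 - 3662) - 142097/L(166, 320)) - N = (-237078/(-98492 - 3662) - 142097/(2*320/(-52 + 166))) - 1*1/101771 = (-237078/(-102154) - 142097/(2*320/114)) - 1/101771 = (-237078*(-1/102154) - 142097/(2*320*(1/114))) - 1/101771 = (118539/51077 - 142097/320/57) - 1/101771 = (118539/51077 - 142097*57/320) - 1/101771 = (118539/51077 - 8099529/320) - 1/101771 = -413661710253/16344640 - 1/101771 = -42098765930502703/1663410357440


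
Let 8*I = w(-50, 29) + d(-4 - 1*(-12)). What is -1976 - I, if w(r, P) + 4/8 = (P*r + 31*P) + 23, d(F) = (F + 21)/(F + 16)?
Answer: -366737/192 ≈ -1910.1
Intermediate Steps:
d(F) = (21 + F)/(16 + F)
w(r, P) = 45/2 + 31*P + P*r (w(r, P) = -½ + ((P*r + 31*P) + 23) = -½ + ((31*P + P*r) + 23) = -½ + (23 + 31*P + P*r) = 45/2 + 31*P + P*r)
I = -12655/192 (I = ((45/2 + 31*29 + 29*(-50)) + (21 + (-4 - 1*(-12)))/(16 + (-4 - 1*(-12))))/8 = ((45/2 + 899 - 1450) + (21 + (-4 + 12))/(16 + (-4 + 12)))/8 = (-1057/2 + (21 + 8)/(16 + 8))/8 = (-1057/2 + 29/24)/8 = (⅛)*(-12655/24) = -12655/192 ≈ -65.911)
-1976 - I = -1976 - 1*(-12655/192) = -1976 + 12655/192 = -366737/192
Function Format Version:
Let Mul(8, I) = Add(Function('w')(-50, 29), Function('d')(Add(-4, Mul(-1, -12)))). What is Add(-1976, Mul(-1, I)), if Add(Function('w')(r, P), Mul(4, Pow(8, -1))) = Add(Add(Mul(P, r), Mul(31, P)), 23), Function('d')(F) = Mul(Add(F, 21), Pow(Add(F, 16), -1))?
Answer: Rational(-366737, 192) ≈ -1910.1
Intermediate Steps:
Function('d')(F) = Mul(Pow(Add(16, F), -1), Add(21, F)) (Function('d')(F) = Mul(Add(21, F), Pow(Add(16, F), -1)) = Mul(Pow(Add(16, F), -1), Add(21, F)))
Function('w')(r, P) = Add(Rational(45, 2), Mul(31, P), Mul(P, r)) (Function('w')(r, P) = Add(Rational(-1, 2), Add(Add(Mul(P, r), Mul(31, P)), 23)) = Add(Rational(-1, 2), Add(Add(Mul(31, P), Mul(P, r)), 23)) = Add(Rational(-1, 2), Add(23, Mul(31, P), Mul(P, r))) = Add(Rational(45, 2), Mul(31, P), Mul(P, r)))
I = Rational(-12655, 192) (I = Mul(Rational(1, 8), Add(Add(Rational(45, 2), Mul(31, 29), Mul(29, -50)), Mul(Pow(Add(16, Add(-4, Mul(-1, -12))), -1), Add(21, Add(-4, Mul(-1, -12)))))) = Mul(Rational(1, 8), Add(Add(Rational(45, 2), 899, -1450), Mul(Pow(Add(16, Add(-4, 12)), -1), Add(21, Add(-4, 12))))) = Mul(Rational(1, 8), Add(Rational(-1057, 2), Mul(Pow(Add(16, 8), -1), Add(21, 8)))) = Mul(Rational(1, 8), Add(Rational(-1057, 2), Mul(Pow(24, -1), 29))) = Mul(Rational(1, 8), Add(Rational(-1057, 2), Mul(Rational(1, 24), 29))) = Mul(Rational(1, 8), Add(Rational(-1057, 2), Rational(29, 24))) = Mul(Rational(1, 8), Rational(-12655, 24)) = Rational(-12655, 192) ≈ -65.911)
Add(-1976, Mul(-1, I)) = Add(-1976, Mul(-1, Rational(-12655, 192))) = Add(-1976, Rational(12655, 192)) = Rational(-366737, 192)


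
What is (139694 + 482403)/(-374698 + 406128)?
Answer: 88871/4490 ≈ 19.793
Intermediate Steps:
(139694 + 482403)/(-374698 + 406128) = 622097/31430 = 622097*(1/31430) = 88871/4490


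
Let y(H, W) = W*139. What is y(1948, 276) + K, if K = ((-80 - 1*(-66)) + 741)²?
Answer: 566893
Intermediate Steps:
y(H, W) = 139*W
K = 528529 (K = ((-80 + 66) + 741)² = (-14 + 741)² = 727² = 528529)
y(1948, 276) + K = 139*276 + 528529 = 38364 + 528529 = 566893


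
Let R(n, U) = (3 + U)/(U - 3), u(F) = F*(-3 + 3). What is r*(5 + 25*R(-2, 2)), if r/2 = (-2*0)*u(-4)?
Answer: 0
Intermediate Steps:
u(F) = 0 (u(F) = F*0 = 0)
R(n, U) = (3 + U)/(-3 + U)
r = 0 (r = 2*(-2*0*0) = 2*(0*0) = 2*0 = 0)
r*(5 + 25*R(-2, 2)) = 0*(5 + 25*((3 + 2)/(-3 + 2))) = 0*(5 + 25*(5/(-1))) = 0*(5 + 25*(-1*5)) = 0*(5 + 25*(-5)) = 0*(5 - 125) = 0*(-120) = 0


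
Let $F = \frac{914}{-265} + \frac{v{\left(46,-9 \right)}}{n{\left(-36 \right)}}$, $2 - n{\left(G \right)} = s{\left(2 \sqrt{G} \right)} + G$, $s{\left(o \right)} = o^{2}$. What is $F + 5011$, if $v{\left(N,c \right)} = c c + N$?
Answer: $\frac{241547837}{48230} \approx 5008.3$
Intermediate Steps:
$v{\left(N,c \right)} = N + c^{2}$ ($v{\left(N,c \right)} = c^{2} + N = N + c^{2}$)
$n{\left(G \right)} = 2 - 5 G$ ($n{\left(G \right)} = 2 - \left(\left(2 \sqrt{G}\right)^{2} + G\right) = 2 - \left(4 G + G\right) = 2 - 5 G$)
$F = - \frac{132693}{48230}$ ($F = \frac{914}{-265} + \frac{46 + \left(-9\right)^{2}}{2 - -180} = 914 \left(- \frac{1}{265}\right) + \frac{46 + 81}{2 + 180} = - \frac{914}{265} + \frac{127}{182} = - \frac{132693}{48230} \approx -2.7513$)
$F + 5011 = - \frac{132693}{48230} + 5011 = \frac{241547837}{48230}$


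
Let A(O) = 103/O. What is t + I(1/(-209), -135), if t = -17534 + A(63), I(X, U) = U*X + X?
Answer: -230840209/13167 ≈ -17532.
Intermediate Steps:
I(X, U) = X + U*X
t = -1104539/63 (t = -17534 + 103/63 = -1104539/63 ≈ -17532.)
t + I(1/(-209), -135) = -1104539/63 + (1 - 135)/(-209) = -1104539/63 - 1/209*(-134) = -1104539/63 + 134/209 = -230840209/13167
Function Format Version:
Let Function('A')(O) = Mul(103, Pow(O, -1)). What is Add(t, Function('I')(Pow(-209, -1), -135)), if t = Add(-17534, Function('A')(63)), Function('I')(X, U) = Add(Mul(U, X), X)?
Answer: Rational(-230840209, 13167) ≈ -17532.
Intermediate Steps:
Function('I')(X, U) = Add(X, Mul(U, X))
t = Rational(-1104539, 63) (t = Add(-17534, Mul(103, Pow(63, -1))) = Add(-17534, Mul(103, Rational(1, 63))) = Add(-17534, Rational(103, 63)) = Rational(-1104539, 63) ≈ -17532.)
Add(t, Function('I')(Pow(-209, -1), -135)) = Add(Rational(-1104539, 63), Mul(Pow(-209, -1), Add(1, -135))) = Add(Rational(-1104539, 63), Mul(Rational(-1, 209), -134)) = Add(Rational(-1104539, 63), Rational(134, 209)) = Rational(-230840209, 13167)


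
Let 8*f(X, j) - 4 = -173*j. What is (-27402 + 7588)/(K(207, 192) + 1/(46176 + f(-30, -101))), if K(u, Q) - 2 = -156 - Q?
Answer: 3832869695/66931101 ≈ 57.266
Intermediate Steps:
f(X, j) = ½ - 173*j/8 (f(X, j) = ½ + (-173*j)/8 = ½ - 173*j/8)
K(u, Q) = -154 - Q (K(u, Q) = 2 + (-156 - Q) = -154 - Q)
(-27402 + 7588)/(K(207, 192) + 1/(46176 + f(-30, -101))) = (-27402 + 7588)/((-154 - 1*192) + 1/(46176 + (½ - 173/8*(-101)))) = -19814/((-154 - 192) + 1/(46176 + (½ + 17473/8))) = -19814/(-346 + 1/(46176 + 17477/8)) = -19814/(-346 + 1/(386885/8)) = -19814/(-346 + 8/386885) = -19814/(-133862202/386885) = -19814*(-386885/133862202) = 3832869695/66931101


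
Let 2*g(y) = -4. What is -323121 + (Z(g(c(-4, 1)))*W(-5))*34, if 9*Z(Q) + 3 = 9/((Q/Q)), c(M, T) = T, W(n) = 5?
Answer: -969023/3 ≈ -3.2301e+5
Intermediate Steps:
g(y) = -2 (g(y) = (1/2)*(-4) = -2)
Z(Q) = 2/3 (Z(Q) = -1/3 + (9/((Q/Q)))/9 = -1/3 + (9/1)/9 = -1/3 + (9*1)/9 = -1/3 + (1/9)*9 = -1/3 + 1 = 2/3)
-323121 + (Z(g(c(-4, 1)))*W(-5))*34 = -323121 + ((2/3)*5)*34 = -323121 + (10/3)*34 = -323121 + 340/3 = -969023/3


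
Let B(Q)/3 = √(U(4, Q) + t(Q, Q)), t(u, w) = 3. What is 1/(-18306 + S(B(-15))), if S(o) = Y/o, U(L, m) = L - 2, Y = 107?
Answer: -823770/15079922171 - 321*√5/15079922171 ≈ -5.4675e-5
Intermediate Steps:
U(L, m) = -2 + L
B(Q) = 3*√5 (B(Q) = 3*√((-2 + 4) + 3) = 3*√(2 + 3) = 3*√5)
S(o) = 107/o
1/(-18306 + S(B(-15))) = 1/(-18306 + 107/((3*√5))) = 1/(-18306 + 107*(√5/15)) = 1/(-18306 + 107*√5/15)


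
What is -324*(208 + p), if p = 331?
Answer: -174636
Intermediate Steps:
-324*(208 + p) = -324*(208 + 331) = -324*539 = -174636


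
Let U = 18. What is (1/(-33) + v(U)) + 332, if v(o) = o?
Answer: 11549/33 ≈ 349.97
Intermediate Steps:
(1/(-33) + v(U)) + 332 = (1/(-33) + 18) + 332 = (-1/33 + 18) + 332 = 593/33 + 332 = 11549/33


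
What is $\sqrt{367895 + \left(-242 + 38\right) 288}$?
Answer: $\sqrt{309143} \approx 556.01$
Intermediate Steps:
$\sqrt{367895 + \left(-242 + 38\right) 288} = \sqrt{367895 - 58752} = \sqrt{309143}$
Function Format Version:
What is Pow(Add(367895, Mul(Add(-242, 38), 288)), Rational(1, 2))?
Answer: Pow(309143, Rational(1, 2)) ≈ 556.01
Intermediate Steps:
Pow(Add(367895, Mul(Add(-242, 38), 288)), Rational(1, 2)) = Pow(Add(367895, Mul(-204, 288)), Rational(1, 2)) = Pow(Add(367895, -58752), Rational(1, 2)) = Pow(309143, Rational(1, 2))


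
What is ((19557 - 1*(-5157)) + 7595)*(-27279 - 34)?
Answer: -882455717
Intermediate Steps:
((19557 - 1*(-5157)) + 7595)*(-27279 - 34) = ((19557 + 5157) + 7595)*(-27313) = (24714 + 7595)*(-27313) = 32309*(-27313) = -882455717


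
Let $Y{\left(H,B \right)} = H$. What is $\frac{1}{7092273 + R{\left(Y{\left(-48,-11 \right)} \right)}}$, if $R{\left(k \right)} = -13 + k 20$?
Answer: $\frac{1}{7091300} \approx 1.4102 \cdot 10^{-7}$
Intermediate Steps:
$R{\left(k \right)} = -13 + 20 k$
$\frac{1}{7092273 + R{\left(Y{\left(-48,-11 \right)} \right)}} = \frac{1}{7092273 + \left(-13 + 20 \left(-48\right)\right)} = \frac{1}{7092273 - 973} = \frac{1}{7091300}$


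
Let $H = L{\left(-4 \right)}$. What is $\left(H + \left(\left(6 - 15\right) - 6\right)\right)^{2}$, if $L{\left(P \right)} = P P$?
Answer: $1$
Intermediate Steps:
$L{\left(P \right)} = P^{2}$
$H = 16$ ($H = \left(-4\right)^{2} = 16$)
$\left(H + \left(\left(6 - 15\right) - 6\right)\right)^{2} = \left(16 + \left(\left(6 - 15\right) - 6\right)\right)^{2} = \left(16 - 15\right)^{2} = 1^{2} = 1$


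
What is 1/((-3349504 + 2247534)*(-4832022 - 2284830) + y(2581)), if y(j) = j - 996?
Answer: 1/7842557400025 ≈ 1.2751e-13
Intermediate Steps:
y(j) = -996 + j
1/((-3349504 + 2247534)*(-4832022 - 2284830) + y(2581)) = 1/((-3349504 + 2247534)*(-4832022 - 2284830) + (-996 + 2581)) = 1/(-1101970*(-7116852) + 1585) = 1/(7842557398440 + 1585) = 1/7842557400025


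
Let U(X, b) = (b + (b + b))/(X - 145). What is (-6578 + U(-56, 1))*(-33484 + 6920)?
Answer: 11707472028/67 ≈ 1.7474e+8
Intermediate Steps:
U(X, b) = 3*b/(-145 + X) (U(X, b) = (b + 2*b)/(-145 + X) = (3*b)/(-145 + X) = 3*b/(-145 + X))
(-6578 + U(-56, 1))*(-33484 + 6920) = (-6578 + 3*1/(-145 - 56))*(-33484 + 6920) = (-6578 + 3*1/(-201))*(-26564) = (-6578 + 3*1*(-1/201))*(-26564) = (-6578 - 1/67)*(-26564) = -440727/67*(-26564) = 11707472028/67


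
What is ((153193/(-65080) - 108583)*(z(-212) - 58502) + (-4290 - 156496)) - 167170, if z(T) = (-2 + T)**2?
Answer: 44884294705809/32540 ≈ 1.3794e+9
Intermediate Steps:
((153193/(-65080) - 108583)*(z(-212) - 58502) + (-4290 - 156496)) - 167170 = ((153193/(-65080) - 108583)*((-2 - 212)**2 - 58502) + (-4290 - 156496)) - 167170 = ((153193*(-1/65080) - 108583)*((-214)**2 - 58502) - 160786) - 167170 = ((-153193/65080 - 108583)*(45796 - 58502) - 160786) - 167170 = (-7066734833/65080*(-12706) - 160786) - 167170 = (44894966394049/32540 - 160786) - 167170 = 44889734417609/32540 - 167170 = 44884294705809/32540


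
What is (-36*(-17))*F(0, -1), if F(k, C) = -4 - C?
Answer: -1836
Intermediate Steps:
(-36*(-17))*F(0, -1) = (-36*(-17))*(-4 - 1*(-1)) = 612*(-4 + 1) = 612*(-3) = -1836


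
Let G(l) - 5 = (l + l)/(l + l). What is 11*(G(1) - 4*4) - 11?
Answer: -121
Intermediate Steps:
G(l) = 6 (G(l) = 5 + (l + l)/(l + l) = 5 + (2*l)/((2*l)) = 5 + (2*l)*(1/(2*l)) = 5 + 1 = 6)
11*(G(1) - 4*4) - 11 = 11*(6 - 4*4) - 11 = 11*(6 - 16) - 11 = 11*(-10) - 11 = -110 - 11 = -121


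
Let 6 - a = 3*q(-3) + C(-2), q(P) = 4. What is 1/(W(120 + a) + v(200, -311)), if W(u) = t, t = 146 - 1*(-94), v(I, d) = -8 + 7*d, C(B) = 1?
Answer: -1/1945 ≈ -0.00051414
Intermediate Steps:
a = -7 (a = 6 - (3*4 + 1) = 6 - (12 + 1) = 6 - 1*13 = 6 - 13 = -7)
t = 240 (t = 146 + 94 = 240)
W(u) = 240
1/(W(120 + a) + v(200, -311)) = 1/(240 + (-8 + 7*(-311))) = 1/(240 + (-8 - 2177)) = 1/(240 - 2185) = 1/(-1945) = -1/1945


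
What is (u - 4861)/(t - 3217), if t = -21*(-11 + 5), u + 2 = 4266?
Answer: 597/3091 ≈ 0.19314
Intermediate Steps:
u = 4264 (u = -2 + 4266 = 4264)
t = 126 (t = -21*(-6) = 126)
(u - 4861)/(t - 3217) = (4264 - 4861)/(126 - 3217) = -597/(-3091) = -597*(-1/3091) = 597/3091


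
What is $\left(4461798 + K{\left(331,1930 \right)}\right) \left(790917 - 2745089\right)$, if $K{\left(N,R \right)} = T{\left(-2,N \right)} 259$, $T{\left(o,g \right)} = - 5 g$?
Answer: $-7881474664316$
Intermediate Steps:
$K{\left(N,R \right)} = - 1295 N$ ($K{\left(N,R \right)} = - 5 N 259 = - 1295 N$)
$\left(4461798 + K{\left(331,1930 \right)}\right) \left(790917 - 2745089\right) = \left(4461798 - 428645\right) \left(790917 - 2745089\right) = \left(4461798 - 428645\right) \left(-1954172\right) = 4033153 \left(-1954172\right) = -7881474664316$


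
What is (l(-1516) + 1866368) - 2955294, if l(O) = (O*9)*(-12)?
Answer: -925198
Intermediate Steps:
l(O) = -108*O (l(O) = (9*O)*(-12) = -108*O)
(l(-1516) + 1866368) - 2955294 = (-108*(-1516) + 1866368) - 2955294 = (163728 + 1866368) - 2955294 = 2030096 - 2955294 = -925198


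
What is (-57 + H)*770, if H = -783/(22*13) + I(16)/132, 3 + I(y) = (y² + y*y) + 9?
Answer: -1676080/39 ≈ -42976.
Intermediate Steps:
I(y) = 6 + 2*y² (I(y) = -3 + ((y² + y*y) + 9) = -3 + ((y² + y²) + 9) = -3 + (2*y² + 9) = -3 + (9 + 2*y²) = 6 + 2*y²)
H = 509/429 (H = -783/(22*13) + (6 + 2*16²)/132 = -783/286 + (6 + 2*256)*(1/132) = -783*1/286 + (6 + 512)*(1/132) = -783/286 + 518*(1/132) = -783/286 + 259/66 = 509/429 ≈ 1.1865)
(-57 + H)*770 = (-57 + 509/429)*770 = -23944/429*770 = -1676080/39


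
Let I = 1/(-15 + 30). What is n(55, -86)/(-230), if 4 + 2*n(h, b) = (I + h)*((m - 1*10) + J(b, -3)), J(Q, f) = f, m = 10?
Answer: 423/1150 ≈ 0.36783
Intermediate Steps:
I = 1/15 ≈ 0.066667
n(h, b) = -21/10 - 3*h/2 (n(h, b) = -2 + ((1/15 + h)*((10 - 1*10) - 3))/2 = -2 + ((1/15 + h)*((10 - 10) - 3))/2 = -2 + ((1/15 + h)*(0 - 3))/2 = -2 + ((1/15 + h)*(-3))/2 = -2 + (-⅕ - 3*h)/2 = -2 + (-⅒ - 3*h/2) = -21/10 - 3*h/2)
n(55, -86)/(-230) = (-21/10 - 3/2*55)/(-230) = (-21/10 - 165/2)*(-1/230) = -423/5*(-1/230) = 423/1150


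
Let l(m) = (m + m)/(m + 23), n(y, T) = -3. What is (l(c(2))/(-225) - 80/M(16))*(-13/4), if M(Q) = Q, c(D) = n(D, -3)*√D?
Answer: 830323/51100 - 299*√2/76650 ≈ 16.243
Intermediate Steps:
c(D) = -3*√D
l(m) = 2*m/(23 + m) (l(m) = (2*m)/(23 + m) = 2*m/(23 + m))
(l(c(2))/(-225) - 80/M(16))*(-13/4) = ((2*(-3*√2)/(23 - 3*√2))/(-225) - 80/16)*(-13/4) = (-6*√2/(23 - 3*√2)*(-1/225) - 80*1/16)*(-13*¼) = (2*√2/(75*(23 - 3*√2)) - 5)*(-13/4) = (-5 + 2*√2/(75*(23 - 3*√2)))*(-13/4) = 65/4 - 13*√2/(150*(23 - 3*√2))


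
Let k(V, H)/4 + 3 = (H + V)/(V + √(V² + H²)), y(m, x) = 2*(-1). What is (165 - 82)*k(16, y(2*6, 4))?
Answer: -19588 + 2324*√65 ≈ -851.31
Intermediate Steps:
y(m, x) = -2
k(V, H) = -12 + 4*(H + V)/(V + √(H² + V²)) (k(V, H) = -12 + 4*((H + V)/(V + √(V² + H²))) = -12 + 4*((H + V)/(V + √(H² + V²))) = -12 + 4*(H + V)/(V + √(H² + V²)))
(165 - 82)*k(16, y(2*6, 4)) = (165 - 82)*(4*(-2 - 3*√((-2)² + 16²) - 2*16)/(16 + √((-2)² + 16²))) = 83*(4*(-2 - 3*√(4 + 256) - 32)/(16 + √(4 + 256))) = 83*(4*(-2 - 6*√65 - 32)/(16 + √260)) = 83*(4*(-2 - 6*√65 - 32)/(16 + 2*√65)) = 83*(4*(-34 - 6*√65)/(16 + 2*√65)) = 332*(-34 - 6*√65)/(16 + 2*√65)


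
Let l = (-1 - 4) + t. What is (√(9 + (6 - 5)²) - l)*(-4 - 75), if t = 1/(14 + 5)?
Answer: -7426/19 - 79*√10 ≈ -640.66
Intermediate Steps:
t = 1/19 ≈ 0.052632
l = -94/19 (l = (-1 - 4) + 1/19 = -5 + 1/19 = -94/19 ≈ -4.9474)
(√(9 + (6 - 5)²) - l)*(-4 - 75) = (√(9 + (6 - 5)²) - 1*(-94/19))*(-4 - 75) = (√(9 + 1²) + 94/19)*(-79) = (√(9 + 1) + 94/19)*(-79) = (√10 + 94/19)*(-79) = (94/19 + √10)*(-79) = -7426/19 - 79*√10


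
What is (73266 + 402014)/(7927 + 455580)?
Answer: 475280/463507 ≈ 1.0254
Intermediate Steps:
(73266 + 402014)/(7927 + 455580) = 475280/463507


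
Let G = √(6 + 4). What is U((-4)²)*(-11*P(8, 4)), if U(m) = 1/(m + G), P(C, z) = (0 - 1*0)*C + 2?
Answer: -176/123 + 11*√10/123 ≈ -1.1481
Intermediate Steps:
P(C, z) = 2 (P(C, z) = (0 + 0)*C + 2 = 0*C + 2 = 0 + 2 = 2)
G = √10 ≈ 3.1623
U(m) = 1/(m + √10)
U((-4)²)*(-11*P(8, 4)) = (-11*2)/((-4)² + √10) = -22/(16 + √10)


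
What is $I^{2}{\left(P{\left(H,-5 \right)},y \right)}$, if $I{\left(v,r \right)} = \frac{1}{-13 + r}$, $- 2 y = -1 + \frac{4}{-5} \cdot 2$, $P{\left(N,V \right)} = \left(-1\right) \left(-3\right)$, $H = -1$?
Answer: $\frac{100}{13689} \approx 0.0073051$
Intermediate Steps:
$P{\left(N,V \right)} = 3$
$y = \frac{13}{10}$ ($y = - \frac{-1 + \frac{4}{-5} \cdot 2}{2} = - \frac{-1 + 4 \left(- \frac{1}{5}\right) 2}{2} = - \frac{-1 - \frac{8}{5}}{2} = \left(- \frac{1}{2}\right) \left(- \frac{13}{5}\right) = \frac{13}{10} \approx 1.3$)
$I^{2}{\left(P{\left(H,-5 \right)},y \right)} = \left(\frac{1}{-13 + \frac{13}{10}}\right)^{2} = \left(\frac{1}{- \frac{117}{10}}\right)^{2} = \left(- \frac{10}{117}\right)^{2} = \frac{100}{13689}$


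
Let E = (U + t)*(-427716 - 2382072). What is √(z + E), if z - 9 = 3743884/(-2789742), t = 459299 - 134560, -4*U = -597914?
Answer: I*√2592502718286210776800203/1394871 ≈ 1.1543e+6*I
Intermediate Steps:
U = 298957/2 (U = -¼*(-597914) = 298957/2 ≈ 1.4948e+5)
t = 324739
z = 10681897/1394871 (z = 9 + 3743884/(-2789742) = 9 + 3743884*(-1/2789742) = 9 - 1871942/1394871 = 10681897/1394871 ≈ 7.6580)
E = -1332450640890 (E = (298957/2 + 324739)*(-427716 - 2382072) = (948435/2)*(-2809788) = -1332450640890)
√(z + E) = √(10681897/1394871 - 1332450640890) = √(-1858596757898193293/1394871) = I*√2592502718286210776800203/1394871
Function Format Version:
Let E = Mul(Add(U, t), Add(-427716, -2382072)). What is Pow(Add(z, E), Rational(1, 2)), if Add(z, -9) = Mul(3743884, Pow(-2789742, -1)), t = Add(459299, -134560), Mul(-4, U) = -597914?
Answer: Mul(Rational(1, 1394871), I, Pow(2592502718286210776800203, Rational(1, 2))) ≈ Mul(1.1543e+6, I)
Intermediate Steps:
U = Rational(298957, 2) (U = Mul(Rational(-1, 4), -597914) = Rational(298957, 2) ≈ 1.4948e+5)
t = 324739
z = Rational(10681897, 1394871) (z = Add(9, Mul(3743884, Pow(-2789742, -1))) = Add(9, Mul(3743884, Rational(-1, 2789742))) = Add(9, Rational(-1871942, 1394871)) = Rational(10681897, 1394871) ≈ 7.6580)
E = -1332450640890 (E = Mul(Add(Rational(298957, 2), 324739), Add(-427716, -2382072)) = Mul(Rational(948435, 2), -2809788) = -1332450640890)
Pow(Add(z, E), Rational(1, 2)) = Pow(Add(Rational(10681897, 1394871), -1332450640890), Rational(1, 2)) = Pow(Rational(-1858596757898193293, 1394871), Rational(1, 2)) = Mul(Rational(1, 1394871), I, Pow(2592502718286210776800203, Rational(1, 2)))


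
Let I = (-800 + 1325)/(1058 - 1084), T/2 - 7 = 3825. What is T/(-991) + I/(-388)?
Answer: -76794157/9997208 ≈ -7.6816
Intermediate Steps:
T = 7664 (T = 14 + 2*3825 = 14 + 7650 = 7664)
I = -525/26 (I = 525/(-26) = 525*(-1/26) = -525/26 ≈ -20.192)
T/(-991) + I/(-388) = 7664/(-991) - 525/26/(-388) = 7664*(-1/991) - 525/26*(-1/388) = -7664/991 + 525/10088 = -76794157/9997208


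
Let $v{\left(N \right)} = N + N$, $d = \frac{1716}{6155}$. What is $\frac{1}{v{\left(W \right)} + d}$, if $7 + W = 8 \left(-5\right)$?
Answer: $- \frac{6155}{576854} \approx -0.01067$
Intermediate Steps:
$W = -47$ ($W = -7 + 8 \left(-5\right) = -7 - 40 = -47$)
$d = \frac{1716}{6155}$ ($d = 1716 \cdot \frac{1}{6155} = \frac{1716}{6155} \approx 0.2788$)
$v{\left(N \right)} = 2 N$
$\frac{1}{v{\left(W \right)} + d} = \frac{1}{2 \left(-47\right) + \frac{1716}{6155}} = \frac{1}{-94 + \frac{1716}{6155}} = \frac{1}{- \frac{576854}{6155}} = - \frac{6155}{576854}$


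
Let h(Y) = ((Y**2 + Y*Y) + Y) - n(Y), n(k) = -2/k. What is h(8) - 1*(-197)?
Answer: 1333/4 ≈ 333.25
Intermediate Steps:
h(Y) = Y + 2/Y + 2*Y**2 (h(Y) = ((Y**2 + Y*Y) + Y) - (-2)/Y = ((Y**2 + Y**2) + Y) + 2/Y = (2*Y**2 + Y) + 2/Y = (Y + 2*Y**2) + 2/Y = Y + 2/Y + 2*Y**2)
h(8) - 1*(-197) = (8 + 2/8 + 2*8**2) - 1*(-197) = (8 + 2*(1/8) + 2*64) + 197 = (8 + 1/4 + 128) + 197 = 545/4 + 197 = 1333/4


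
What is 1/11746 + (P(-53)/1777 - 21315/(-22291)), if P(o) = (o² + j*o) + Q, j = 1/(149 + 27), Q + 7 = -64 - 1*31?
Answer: 101519895098953/40943941528336 ≈ 2.4795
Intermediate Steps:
Q = -102 (Q = -7 + (-64 - 1*31) = -7 + (-64 - 31) = -7 - 95 = -102)
j = 1/176 ≈ 0.0056818
P(o) = -102 + o² + o/176 (P(o) = (o² + o/176) - 102 = -102 + o² + o/176)
1/11746 + (P(-53)/1777 - 21315/(-22291)) = 1/11746 + ((-102 + (-53)² + (1/176)*(-53))/1777 - 21315/(-22291)) = 1/11746 + ((-102 + 2809 - 53/176)*(1/1777) - 21315*(-1/22291)) = 1/11746 + ((476379/176)*(1/1777) + 21315/22291) = 1/11746 + (476379/312752 + 21315/22291) = 1/11746 + 17285273169/6971554832 = 101519895098953/40943941528336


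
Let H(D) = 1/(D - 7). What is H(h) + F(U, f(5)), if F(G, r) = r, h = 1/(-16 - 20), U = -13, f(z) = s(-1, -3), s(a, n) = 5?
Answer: 1229/253 ≈ 4.8577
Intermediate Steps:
f(z) = 5
h = -1/36 (h = 1/(-36) = -1/36 ≈ -0.027778)
H(D) = 1/(-7 + D)
H(h) + F(U, f(5)) = 1/(-7 - 1/36) + 5 = 1/(-253/36) + 5 = -36/253 + 5 = 1229/253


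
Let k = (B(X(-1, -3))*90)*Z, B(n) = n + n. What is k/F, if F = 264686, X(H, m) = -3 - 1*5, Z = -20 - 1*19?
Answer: 28080/132343 ≈ 0.21218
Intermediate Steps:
Z = -39 (Z = -20 - 19 = -39)
X(H, m) = -8 (X(H, m) = -3 - 5 = -8)
B(n) = 2*n
k = 56160 (k = ((2*(-8))*90)*(-39) = -16*90*(-39) = -1440*(-39) = 56160)
k/F = 56160/264686 = 56160*(1/264686) = 28080/132343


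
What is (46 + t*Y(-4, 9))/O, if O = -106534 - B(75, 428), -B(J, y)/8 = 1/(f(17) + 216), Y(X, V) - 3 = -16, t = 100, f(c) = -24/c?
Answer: 51984/4416317 ≈ 0.011771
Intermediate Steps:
Y(X, V) = -13 (Y(X, V) = 3 - 16 = -13)
B(J, y) = -17/456 (B(J, y) = -8/(-24/17 + 216) = -8/3648/17 = -8*17/3648 = -17/456)
O = -48579487/456 (O = -106534 - 1*(-17/456) = -106534 + 17/456 = -48579487/456 ≈ -1.0653e+5)
(46 + t*Y(-4, 9))/O = (46 + 100*(-13))/(-48579487/456) = (46 - 1300)*(-456/48579487) = -1254*(-456/48579487) = 51984/4416317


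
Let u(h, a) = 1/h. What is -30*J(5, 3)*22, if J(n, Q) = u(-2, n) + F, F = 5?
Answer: -2970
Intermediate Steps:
J(n, Q) = 9/2 (J(n, Q) = 1/(-2) + 5 = -½ + 5 = 9/2)
-30*J(5, 3)*22 = -30*9/2*22 = -135*22 = -2970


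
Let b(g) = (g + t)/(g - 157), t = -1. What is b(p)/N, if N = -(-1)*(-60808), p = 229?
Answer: -19/364848 ≈ -5.2076e-5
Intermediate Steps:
b(g) = (-1 + g)/(-157 + g) (b(g) = (g - 1)/(g - 157) = (-1 + g)/(-157 + g))
N = -60808 (N = -1*60808 = -60808)
b(p)/N = ((-1 + 229)/(-157 + 229))/(-60808) = (228/72)*(-1/60808) = ((1/72)*228)*(-1/60808) = (19/6)*(-1/60808) = -19/364848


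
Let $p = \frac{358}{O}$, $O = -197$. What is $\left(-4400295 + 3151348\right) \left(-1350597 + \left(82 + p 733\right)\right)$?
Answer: $\frac{332611907745943}{197} \approx 1.6884 \cdot 10^{12}$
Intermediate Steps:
$p = - \frac{358}{197}$ ($p = \frac{358}{-197} = 358 \left(- \frac{1}{197}\right) = - \frac{358}{197} \approx -1.8173$)
$\left(-4400295 + 3151348\right) \left(-1350597 + \left(82 + p 733\right)\right) = \left(-4400295 + 3151348\right) \left(-1350597 + \left(82 - \frac{262414}{197}\right)\right) = - 1248947 \left(-1350597 + \left(82 - \frac{262414}{197}\right)\right) = - 1248947 \left(-1350597 - \frac{246260}{197}\right) = \left(-1248947\right) \left(- \frac{266313869}{197}\right) = \frac{332611907745943}{197}$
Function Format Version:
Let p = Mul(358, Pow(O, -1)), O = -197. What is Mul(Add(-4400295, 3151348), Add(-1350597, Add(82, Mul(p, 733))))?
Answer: Rational(332611907745943, 197) ≈ 1.6884e+12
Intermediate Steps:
p = Rational(-358, 197) (p = Mul(358, Pow(-197, -1)) = Mul(358, Rational(-1, 197)) = Rational(-358, 197) ≈ -1.8173)
Mul(Add(-4400295, 3151348), Add(-1350597, Add(82, Mul(p, 733)))) = Mul(Add(-4400295, 3151348), Add(-1350597, Add(82, Mul(Rational(-358, 197), 733)))) = Mul(-1248947, Add(-1350597, Add(82, Rational(-262414, 197)))) = Mul(-1248947, Add(-1350597, Rational(-246260, 197))) = Mul(-1248947, Rational(-266313869, 197)) = Rational(332611907745943, 197)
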